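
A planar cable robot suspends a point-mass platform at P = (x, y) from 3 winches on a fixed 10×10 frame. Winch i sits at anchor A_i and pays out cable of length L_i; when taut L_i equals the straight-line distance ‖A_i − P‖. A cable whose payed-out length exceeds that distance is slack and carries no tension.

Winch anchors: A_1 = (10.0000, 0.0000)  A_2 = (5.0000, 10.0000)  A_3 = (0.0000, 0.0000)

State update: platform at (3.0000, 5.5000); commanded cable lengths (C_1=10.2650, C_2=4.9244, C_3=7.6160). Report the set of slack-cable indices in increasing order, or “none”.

1, 3

i=1: geometric 8.9022 vs commanded 10.2650 ⇒ slack
i=2: geometric 4.9244 vs commanded 4.9244 ⇒ taut
i=3: geometric 6.2650 vs commanded 7.6160 ⇒ slack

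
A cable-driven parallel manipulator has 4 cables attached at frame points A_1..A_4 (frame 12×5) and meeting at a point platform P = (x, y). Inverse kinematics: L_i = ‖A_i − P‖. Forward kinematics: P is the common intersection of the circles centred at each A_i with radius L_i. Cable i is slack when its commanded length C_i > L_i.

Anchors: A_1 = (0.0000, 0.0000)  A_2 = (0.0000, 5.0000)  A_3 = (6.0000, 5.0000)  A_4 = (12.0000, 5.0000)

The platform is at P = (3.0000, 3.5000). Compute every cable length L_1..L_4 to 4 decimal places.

(4.6098, 3.3541, 3.3541, 9.1241)

L_1: Δ = A_1−P = (-3.0000, -3.5000) → ‖Δ‖ = √21.2500 = 4.6098
L_2: Δ = A_2−P = (-3.0000, 1.5000) → ‖Δ‖ = √11.2500 = 3.3541
L_3: Δ = A_3−P = (3.0000, 1.5000) → ‖Δ‖ = √11.2500 = 3.3541
L_4: Δ = A_4−P = (9.0000, 1.5000) → ‖Δ‖ = √83.2500 = 9.1241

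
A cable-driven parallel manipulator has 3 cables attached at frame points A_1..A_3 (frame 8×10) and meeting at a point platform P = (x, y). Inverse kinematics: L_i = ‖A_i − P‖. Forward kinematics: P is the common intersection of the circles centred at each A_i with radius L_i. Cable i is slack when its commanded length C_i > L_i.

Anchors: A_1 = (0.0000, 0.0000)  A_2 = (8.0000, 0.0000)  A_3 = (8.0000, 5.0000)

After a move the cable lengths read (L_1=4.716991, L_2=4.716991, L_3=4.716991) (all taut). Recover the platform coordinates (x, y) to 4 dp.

circle eqns → linear via eq_j − eq_1; set k_j = A_j·A_j − L_j²
k_1 = 0.0000+0.0000−22.2500 = -22.2500
-16.0000·x + 0.0000·y = k_1−k_2 = -64.0000
-16.0000·x − 10.0000·y = k_1−k_3 = -89.0000
solve first two rows → x=4.0000, y=2.5000

(4.0000, 2.5000)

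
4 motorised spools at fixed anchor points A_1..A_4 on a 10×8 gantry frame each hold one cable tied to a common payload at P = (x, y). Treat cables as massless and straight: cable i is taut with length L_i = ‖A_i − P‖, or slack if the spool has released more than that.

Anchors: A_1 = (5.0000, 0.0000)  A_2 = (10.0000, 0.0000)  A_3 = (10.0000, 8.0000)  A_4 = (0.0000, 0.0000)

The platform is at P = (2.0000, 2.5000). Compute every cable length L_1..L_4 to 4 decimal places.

(3.9051, 8.3815, 9.7082, 3.2016)

L_1: Δ = A_1−P = (3.0000, -2.5000) → ‖Δ‖ = √15.2500 = 3.9051
L_2: Δ = A_2−P = (8.0000, -2.5000) → ‖Δ‖ = √70.2500 = 8.3815
L_3: Δ = A_3−P = (8.0000, 5.5000) → ‖Δ‖ = √94.2500 = 9.7082
L_4: Δ = A_4−P = (-2.0000, -2.5000) → ‖Δ‖ = √10.2500 = 3.2016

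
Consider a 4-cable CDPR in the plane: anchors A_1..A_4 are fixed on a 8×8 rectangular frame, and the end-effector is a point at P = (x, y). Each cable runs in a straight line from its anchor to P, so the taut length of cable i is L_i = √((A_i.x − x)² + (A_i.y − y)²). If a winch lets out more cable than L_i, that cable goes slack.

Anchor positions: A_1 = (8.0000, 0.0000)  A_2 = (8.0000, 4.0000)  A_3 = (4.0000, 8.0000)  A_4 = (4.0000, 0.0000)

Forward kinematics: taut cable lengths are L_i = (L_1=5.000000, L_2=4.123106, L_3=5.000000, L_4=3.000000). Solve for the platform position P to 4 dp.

(4.0000, 3.0000)

circle eqns → linear via eq_j − eq_1; set q_j = A_j·A_j − L_j²
q_1 = 64.0000+0.0000−25.0000 = 39.0000
0.0000·x − 8.0000·y = q_1−q_2 = -24.0000
8.0000·x − 16.0000·y = q_1−q_3 = -16.0000
8.0000·x + 0.0000·y = q_1−q_4 = 32.0000
solve first two rows → x=4.0000, y=3.0000
check cable 4: ‖A_4−P‖² = 9.0000 ≈ L_4² = 9.0000 ✓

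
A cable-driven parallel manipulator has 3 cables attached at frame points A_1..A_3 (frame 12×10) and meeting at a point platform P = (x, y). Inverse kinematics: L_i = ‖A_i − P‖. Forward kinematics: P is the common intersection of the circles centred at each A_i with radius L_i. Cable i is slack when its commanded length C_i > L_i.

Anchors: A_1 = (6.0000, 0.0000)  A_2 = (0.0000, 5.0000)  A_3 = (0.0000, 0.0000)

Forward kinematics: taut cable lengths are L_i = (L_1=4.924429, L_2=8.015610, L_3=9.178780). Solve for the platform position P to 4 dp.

circle eqns → linear via eq_j − eq_1; set k_j = A_j·A_j − L_j²
k_1 = 36.0000+0.0000−24.2500 = 11.7500
12.0000·x − 10.0000·y = k_1−k_2 = 51.0000
12.0000·x + 0.0000·y = k_1−k_3 = 96.0000
solve first two rows → x=8.0000, y=4.5000

(8.0000, 4.5000)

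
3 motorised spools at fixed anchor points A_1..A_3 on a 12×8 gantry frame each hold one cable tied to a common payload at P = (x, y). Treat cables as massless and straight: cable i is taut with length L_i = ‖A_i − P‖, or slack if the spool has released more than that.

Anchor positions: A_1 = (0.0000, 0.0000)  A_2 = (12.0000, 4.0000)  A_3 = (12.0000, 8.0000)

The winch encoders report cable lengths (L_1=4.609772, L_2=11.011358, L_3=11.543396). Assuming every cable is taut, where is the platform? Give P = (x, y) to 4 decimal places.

expand ‖A_i−P‖²=L_i² and subtract eq 1 (q_i ≔ ‖A_i‖²−L_i²)
q_1 = 0.0000+0.0000−21.2500 = -21.2500
eq1−eq2 → [-24.0000  -8.0000]·P = -60.0000
eq1−eq3 → [-24.0000  -16.0000]·P = -96.0000
2×2 solve → P = (1.0000, 4.5000)

(1.0000, 4.5000)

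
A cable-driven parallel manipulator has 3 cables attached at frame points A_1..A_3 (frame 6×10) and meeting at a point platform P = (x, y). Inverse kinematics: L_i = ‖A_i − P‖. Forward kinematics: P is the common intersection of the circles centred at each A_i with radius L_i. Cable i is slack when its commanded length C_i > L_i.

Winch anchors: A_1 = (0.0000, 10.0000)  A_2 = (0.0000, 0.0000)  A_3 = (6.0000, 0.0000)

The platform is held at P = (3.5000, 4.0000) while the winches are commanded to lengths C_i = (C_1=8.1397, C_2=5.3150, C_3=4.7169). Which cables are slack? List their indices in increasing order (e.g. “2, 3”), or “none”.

i=1: geometric 6.9462 vs commanded 8.1397 ⇒ slack
i=2: geometric 5.3151 vs commanded 5.3150 ⇒ taut
i=3: geometric 4.7170 vs commanded 4.7169 ⇒ taut

1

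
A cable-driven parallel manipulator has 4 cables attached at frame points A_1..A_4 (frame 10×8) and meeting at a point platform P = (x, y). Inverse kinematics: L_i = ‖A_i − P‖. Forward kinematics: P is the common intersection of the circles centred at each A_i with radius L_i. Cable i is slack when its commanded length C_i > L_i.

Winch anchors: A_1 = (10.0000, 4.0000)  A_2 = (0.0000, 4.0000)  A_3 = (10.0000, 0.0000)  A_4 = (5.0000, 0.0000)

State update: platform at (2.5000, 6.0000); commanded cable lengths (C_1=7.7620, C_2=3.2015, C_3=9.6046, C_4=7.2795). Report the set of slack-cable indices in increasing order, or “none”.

4

cable 1: L_1 = ‖A_1−P‖ = 7.7621;  C_1 = 7.7620 → taut
cable 2: L_2 = ‖A_2−P‖ = 3.2016;  C_2 = 3.2015 → taut
cable 3: L_3 = ‖A_3−P‖ = 9.6047;  C_3 = 9.6046 → taut
cable 4: L_4 = ‖A_4−P‖ = 6.5000;  C_4 = 7.2795 → slack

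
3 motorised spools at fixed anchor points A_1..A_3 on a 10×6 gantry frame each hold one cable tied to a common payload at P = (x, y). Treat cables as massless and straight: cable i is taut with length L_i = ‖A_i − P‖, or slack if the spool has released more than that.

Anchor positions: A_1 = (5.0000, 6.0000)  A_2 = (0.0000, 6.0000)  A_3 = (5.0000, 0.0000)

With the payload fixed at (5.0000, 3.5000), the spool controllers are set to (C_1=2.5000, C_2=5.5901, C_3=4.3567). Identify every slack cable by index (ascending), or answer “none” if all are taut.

i=1: geometric 2.5000 vs commanded 2.5000 ⇒ taut
i=2: geometric 5.5902 vs commanded 5.5901 ⇒ taut
i=3: geometric 3.5000 vs commanded 4.3567 ⇒ slack

3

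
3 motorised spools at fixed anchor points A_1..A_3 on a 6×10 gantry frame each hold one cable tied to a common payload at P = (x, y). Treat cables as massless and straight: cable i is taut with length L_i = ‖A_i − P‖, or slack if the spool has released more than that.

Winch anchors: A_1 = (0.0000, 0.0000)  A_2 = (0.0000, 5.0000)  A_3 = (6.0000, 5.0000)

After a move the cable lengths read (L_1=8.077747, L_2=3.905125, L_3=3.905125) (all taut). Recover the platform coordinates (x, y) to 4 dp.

each cable: (A_i−P)·(A_i−P) = L_i²; let k_i = ‖A_i‖²−L_i²
k_1 = 0.0000+0.0000−65.2500 = -65.2500
row 1: 0.0000x − 10.0000y = -75.0000  (k_2=9.7500)
row 2: -12.0000x − 10.0000y = -111.0000  (k_3=45.7500)
Cramer on rows 1–2 → x = 3.0000, y = 7.5000

(3.0000, 7.5000)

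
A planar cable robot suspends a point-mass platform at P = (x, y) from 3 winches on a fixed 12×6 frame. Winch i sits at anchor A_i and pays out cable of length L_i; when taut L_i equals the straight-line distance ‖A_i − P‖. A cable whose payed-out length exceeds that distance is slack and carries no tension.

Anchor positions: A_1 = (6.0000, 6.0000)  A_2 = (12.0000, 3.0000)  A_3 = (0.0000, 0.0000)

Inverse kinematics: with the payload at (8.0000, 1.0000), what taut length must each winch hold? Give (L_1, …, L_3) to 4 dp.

cable 1: Δx=-2.0000, Δy=5.0000; L_1 = √(Δx²+Δy²) = 5.3852
cable 2: Δx=4.0000, Δy=2.0000; L_2 = √(Δx²+Δy²) = 4.4721
cable 3: Δx=-8.0000, Δy=-1.0000; L_3 = √(Δx²+Δy²) = 8.0623

(5.3852, 4.4721, 8.0623)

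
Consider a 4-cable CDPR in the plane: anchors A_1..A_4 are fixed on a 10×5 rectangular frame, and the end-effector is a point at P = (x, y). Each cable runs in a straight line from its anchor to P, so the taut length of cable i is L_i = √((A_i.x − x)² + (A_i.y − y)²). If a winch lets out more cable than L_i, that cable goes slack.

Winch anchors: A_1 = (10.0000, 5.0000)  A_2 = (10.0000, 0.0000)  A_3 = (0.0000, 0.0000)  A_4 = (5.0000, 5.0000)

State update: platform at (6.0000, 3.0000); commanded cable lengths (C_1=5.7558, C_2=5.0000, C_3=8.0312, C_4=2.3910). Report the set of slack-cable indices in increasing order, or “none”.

cable 1: L_1 = ‖A_1−P‖ = 4.4721;  C_1 = 5.7558 → slack
cable 2: L_2 = ‖A_2−P‖ = 5.0000;  C_2 = 5.0000 → taut
cable 3: L_3 = ‖A_3−P‖ = 6.7082;  C_3 = 8.0312 → slack
cable 4: L_4 = ‖A_4−P‖ = 2.2361;  C_4 = 2.3910 → slack

1, 3, 4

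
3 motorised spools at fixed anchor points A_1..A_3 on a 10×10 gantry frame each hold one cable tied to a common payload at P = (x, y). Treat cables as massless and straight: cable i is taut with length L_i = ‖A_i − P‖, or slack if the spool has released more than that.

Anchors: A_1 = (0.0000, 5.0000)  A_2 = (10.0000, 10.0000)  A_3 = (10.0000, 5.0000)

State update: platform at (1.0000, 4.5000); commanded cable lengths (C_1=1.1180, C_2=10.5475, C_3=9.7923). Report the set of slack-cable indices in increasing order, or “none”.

3

cable 1: √((-1.0000)²+(0.5000)²)=1.1180, C_1=1.1180: taut
cable 2: √((9.0000)²+(5.5000)²)=10.5475, C_2=10.5475: taut
cable 3: √((9.0000)²+(0.5000)²)=9.0139, C_3=9.7923: slack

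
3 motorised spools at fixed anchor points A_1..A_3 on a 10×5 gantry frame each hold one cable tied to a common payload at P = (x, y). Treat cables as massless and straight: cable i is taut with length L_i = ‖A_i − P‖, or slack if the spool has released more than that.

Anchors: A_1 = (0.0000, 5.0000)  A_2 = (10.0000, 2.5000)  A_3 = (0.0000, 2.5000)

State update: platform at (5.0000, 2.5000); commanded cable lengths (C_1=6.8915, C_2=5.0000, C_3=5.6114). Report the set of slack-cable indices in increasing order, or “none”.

1, 3

cable 1: L_1 = ‖A_1−P‖ = 5.5902;  C_1 = 6.8915 → slack
cable 2: L_2 = ‖A_2−P‖ = 5.0000;  C_2 = 5.0000 → taut
cable 3: L_3 = ‖A_3−P‖ = 5.0000;  C_3 = 5.6114 → slack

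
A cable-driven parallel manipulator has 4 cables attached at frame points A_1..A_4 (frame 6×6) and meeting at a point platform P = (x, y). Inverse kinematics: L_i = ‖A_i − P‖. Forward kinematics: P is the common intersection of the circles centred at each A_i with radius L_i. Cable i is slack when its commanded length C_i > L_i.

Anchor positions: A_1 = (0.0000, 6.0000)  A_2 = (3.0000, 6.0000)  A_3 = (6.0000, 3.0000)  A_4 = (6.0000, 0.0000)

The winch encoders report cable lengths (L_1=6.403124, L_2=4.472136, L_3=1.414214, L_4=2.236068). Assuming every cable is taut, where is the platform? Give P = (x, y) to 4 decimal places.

(5.0000, 2.0000)

each cable: (A_i−P)·(A_i−P) = L_i²; let c_i = ‖A_i‖²−L_i²
c_1 = 0.0000+36.0000−41.0000 = -5.0000
row 1: -6.0000x + 0.0000y = -30.0000  (c_2=25.0000)
row 2: -12.0000x + 6.0000y = -48.0000  (c_3=43.0000)
row 3: -12.0000x + 12.0000y = -36.0000  (c_4=31.0000)
Cramer on rows 1–2 → x = 5.0000, y = 2.0000
check cable 4: ‖A_4−P‖² = 5.0000 ≈ L_4² = 5.0000 ✓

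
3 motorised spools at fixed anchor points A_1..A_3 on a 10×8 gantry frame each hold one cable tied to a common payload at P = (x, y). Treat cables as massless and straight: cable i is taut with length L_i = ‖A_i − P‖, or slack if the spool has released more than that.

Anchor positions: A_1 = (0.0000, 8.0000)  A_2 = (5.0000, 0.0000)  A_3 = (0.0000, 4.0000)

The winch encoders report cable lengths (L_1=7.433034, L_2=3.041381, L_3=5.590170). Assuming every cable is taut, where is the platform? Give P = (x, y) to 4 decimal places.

each cable: (A_i−P)·(A_i−P) = L_i²; let c_i = ‖A_i‖²−L_i²
c_1 = 0.0000+64.0000−55.2500 = 8.7500
row 1: -10.0000x + 16.0000y = -7.0000  (c_2=15.7500)
row 2: 0.0000x + 8.0000y = 24.0000  (c_3=-15.2500)
Cramer on rows 1–2 → x = 5.5000, y = 3.0000

(5.5000, 3.0000)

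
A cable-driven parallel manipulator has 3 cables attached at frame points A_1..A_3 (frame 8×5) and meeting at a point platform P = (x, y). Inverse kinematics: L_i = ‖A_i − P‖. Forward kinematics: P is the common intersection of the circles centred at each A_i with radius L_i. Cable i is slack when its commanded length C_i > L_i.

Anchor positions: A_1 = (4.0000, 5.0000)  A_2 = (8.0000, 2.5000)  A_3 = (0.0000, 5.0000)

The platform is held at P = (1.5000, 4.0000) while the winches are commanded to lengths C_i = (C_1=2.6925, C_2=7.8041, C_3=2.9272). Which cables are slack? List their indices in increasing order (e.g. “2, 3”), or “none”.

2, 3

cable 1: √((2.5000)²+(1.0000)²)=2.6926, C_1=2.6925: taut
cable 2: √((6.5000)²+(-1.5000)²)=6.6708, C_2=7.8041: slack
cable 3: √((-1.5000)²+(1.0000)²)=1.8028, C_3=2.9272: slack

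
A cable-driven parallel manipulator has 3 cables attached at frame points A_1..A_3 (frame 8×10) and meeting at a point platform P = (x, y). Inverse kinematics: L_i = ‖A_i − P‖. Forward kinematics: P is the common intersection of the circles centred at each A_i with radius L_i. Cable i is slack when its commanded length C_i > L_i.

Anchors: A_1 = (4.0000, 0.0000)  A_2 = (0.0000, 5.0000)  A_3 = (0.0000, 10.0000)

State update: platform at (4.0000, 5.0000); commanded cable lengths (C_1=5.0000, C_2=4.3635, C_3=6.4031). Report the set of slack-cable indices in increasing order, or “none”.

2

cable 1: L_1 = ‖A_1−P‖ = 5.0000;  C_1 = 5.0000 → taut
cable 2: L_2 = ‖A_2−P‖ = 4.0000;  C_2 = 4.3635 → slack
cable 3: L_3 = ‖A_3−P‖ = 6.4031;  C_3 = 6.4031 → taut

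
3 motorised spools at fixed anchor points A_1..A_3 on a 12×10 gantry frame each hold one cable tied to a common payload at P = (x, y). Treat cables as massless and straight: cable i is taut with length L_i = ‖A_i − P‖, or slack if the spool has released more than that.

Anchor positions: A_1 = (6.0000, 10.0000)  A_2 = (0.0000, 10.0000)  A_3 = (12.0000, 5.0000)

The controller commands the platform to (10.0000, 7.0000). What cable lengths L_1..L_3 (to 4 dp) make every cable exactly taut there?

L_1 = √((6.0000−10.0000)² + (10.0000−7.0000)²) = 5.0000
L_2 = √((0.0000−10.0000)² + (10.0000−7.0000)²) = 10.4403
L_3 = √((12.0000−10.0000)² + (5.0000−7.0000)²) = 2.8284

(5.0000, 10.4403, 2.8284)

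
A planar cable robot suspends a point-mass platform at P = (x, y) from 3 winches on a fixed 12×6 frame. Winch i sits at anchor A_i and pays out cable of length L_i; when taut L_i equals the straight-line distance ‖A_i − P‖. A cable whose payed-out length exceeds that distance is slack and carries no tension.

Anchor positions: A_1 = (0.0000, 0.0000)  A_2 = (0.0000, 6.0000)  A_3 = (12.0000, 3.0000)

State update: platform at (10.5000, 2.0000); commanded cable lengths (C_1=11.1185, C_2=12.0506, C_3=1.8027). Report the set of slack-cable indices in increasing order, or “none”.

cable 1: √((-10.5000)²+(-2.0000)²)=10.6888, C_1=11.1185: slack
cable 2: √((-10.5000)²+(4.0000)²)=11.2361, C_2=12.0506: slack
cable 3: √((1.5000)²+(1.0000)²)=1.8028, C_3=1.8027: taut

1, 2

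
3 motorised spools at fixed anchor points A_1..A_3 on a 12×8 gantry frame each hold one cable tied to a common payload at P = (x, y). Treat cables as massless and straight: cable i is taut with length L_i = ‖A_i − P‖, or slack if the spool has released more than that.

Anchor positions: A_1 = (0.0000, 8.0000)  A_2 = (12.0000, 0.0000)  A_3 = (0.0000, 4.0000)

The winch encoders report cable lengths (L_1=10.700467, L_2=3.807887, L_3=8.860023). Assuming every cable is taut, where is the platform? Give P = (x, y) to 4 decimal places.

(8.5000, 1.5000)

circle eqns → linear via eq_j − eq_1; set c_j = A_j·A_j − L_j²
c_1 = 0.0000+64.0000−114.5000 = -50.5000
-24.0000·x + 16.0000·y = c_1−c_2 = -180.0000
0.0000·x + 8.0000·y = c_1−c_3 = 12.0000
solve first two rows → x=8.5000, y=1.5000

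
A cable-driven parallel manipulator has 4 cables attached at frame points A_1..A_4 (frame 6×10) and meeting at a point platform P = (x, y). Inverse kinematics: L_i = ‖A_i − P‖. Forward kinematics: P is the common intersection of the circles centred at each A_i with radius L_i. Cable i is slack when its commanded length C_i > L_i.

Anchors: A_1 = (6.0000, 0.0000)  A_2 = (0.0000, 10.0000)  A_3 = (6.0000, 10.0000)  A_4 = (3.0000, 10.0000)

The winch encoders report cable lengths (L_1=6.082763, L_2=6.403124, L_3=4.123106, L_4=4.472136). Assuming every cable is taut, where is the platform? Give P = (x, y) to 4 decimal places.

(5.0000, 6.0000)

circle eqns → linear via eq_j − eq_1; set c_j = A_j·A_j − L_j²
c_1 = 36.0000+0.0000−37.0000 = -1.0000
12.0000·x − 20.0000·y = c_1−c_2 = -60.0000
0.0000·x − 20.0000·y = c_1−c_3 = -120.0000
6.0000·x − 20.0000·y = c_1−c_4 = -90.0000
solve first two rows → x=5.0000, y=6.0000
check cable 4: ‖A_4−P‖² = 20.0000 ≈ L_4² = 20.0000 ✓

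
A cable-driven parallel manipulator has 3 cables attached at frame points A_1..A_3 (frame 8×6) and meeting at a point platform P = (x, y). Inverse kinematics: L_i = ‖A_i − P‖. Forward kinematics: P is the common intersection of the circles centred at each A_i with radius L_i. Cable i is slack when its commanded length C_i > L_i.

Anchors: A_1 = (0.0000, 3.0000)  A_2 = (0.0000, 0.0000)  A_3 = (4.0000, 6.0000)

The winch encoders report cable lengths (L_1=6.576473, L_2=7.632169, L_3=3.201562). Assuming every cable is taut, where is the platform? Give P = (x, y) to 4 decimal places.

(6.5000, 4.0000)

each cable: (A_i−P)·(A_i−P) = L_i²; let c_i = ‖A_i‖²−L_i²
c_1 = 0.0000+9.0000−43.2500 = -34.2500
row 1: 0.0000x + 6.0000y = 24.0000  (c_2=-58.2500)
row 2: -8.0000x − 6.0000y = -76.0000  (c_3=41.7500)
Cramer on rows 1–2 → x = 6.5000, y = 4.0000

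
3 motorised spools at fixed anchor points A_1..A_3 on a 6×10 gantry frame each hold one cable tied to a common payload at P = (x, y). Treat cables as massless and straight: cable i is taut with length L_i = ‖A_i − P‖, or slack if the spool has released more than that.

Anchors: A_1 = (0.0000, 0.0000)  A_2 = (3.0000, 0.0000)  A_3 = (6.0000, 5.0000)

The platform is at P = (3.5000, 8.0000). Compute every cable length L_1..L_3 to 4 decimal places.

(8.7321, 8.0156, 3.9051)

cable 1: Δx=-3.5000, Δy=-8.0000; L_1 = √(Δx²+Δy²) = 8.7321
cable 2: Δx=-0.5000, Δy=-8.0000; L_2 = √(Δx²+Δy²) = 8.0156
cable 3: Δx=2.5000, Δy=-3.0000; L_3 = √(Δx²+Δy²) = 3.9051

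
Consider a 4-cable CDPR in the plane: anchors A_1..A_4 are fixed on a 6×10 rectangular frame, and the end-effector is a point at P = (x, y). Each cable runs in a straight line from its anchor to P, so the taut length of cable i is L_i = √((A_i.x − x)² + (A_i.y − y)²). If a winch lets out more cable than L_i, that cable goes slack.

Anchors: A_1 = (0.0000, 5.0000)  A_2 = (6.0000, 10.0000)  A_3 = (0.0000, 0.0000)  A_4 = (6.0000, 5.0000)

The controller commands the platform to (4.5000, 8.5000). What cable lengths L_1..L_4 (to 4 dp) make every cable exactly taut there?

(5.7009, 2.1213, 9.6177, 3.8079)

cable 1: Δx=-4.5000, Δy=-3.5000; L_1 = √(Δx²+Δy²) = 5.7009
cable 2: Δx=1.5000, Δy=1.5000; L_2 = √(Δx²+Δy²) = 2.1213
cable 3: Δx=-4.5000, Δy=-8.5000; L_3 = √(Δx²+Δy²) = 9.6177
cable 4: Δx=1.5000, Δy=-3.5000; L_4 = √(Δx²+Δy²) = 3.8079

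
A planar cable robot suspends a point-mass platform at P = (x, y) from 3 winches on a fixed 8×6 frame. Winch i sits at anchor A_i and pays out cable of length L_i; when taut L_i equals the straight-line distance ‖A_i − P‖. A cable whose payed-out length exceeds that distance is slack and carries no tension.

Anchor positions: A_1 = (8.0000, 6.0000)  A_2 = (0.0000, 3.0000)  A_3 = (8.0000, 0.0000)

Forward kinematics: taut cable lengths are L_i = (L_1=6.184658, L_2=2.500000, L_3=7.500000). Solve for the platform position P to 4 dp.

(2.0000, 4.5000)

each cable: (A_i−P)·(A_i−P) = L_i²; let c_i = ‖A_i‖²−L_i²
c_1 = 64.0000+36.0000−38.2500 = 61.7500
row 1: 16.0000x + 6.0000y = 59.0000  (c_2=2.7500)
row 2: 0.0000x + 12.0000y = 54.0000  (c_3=7.7500)
Cramer on rows 1–2 → x = 2.0000, y = 4.5000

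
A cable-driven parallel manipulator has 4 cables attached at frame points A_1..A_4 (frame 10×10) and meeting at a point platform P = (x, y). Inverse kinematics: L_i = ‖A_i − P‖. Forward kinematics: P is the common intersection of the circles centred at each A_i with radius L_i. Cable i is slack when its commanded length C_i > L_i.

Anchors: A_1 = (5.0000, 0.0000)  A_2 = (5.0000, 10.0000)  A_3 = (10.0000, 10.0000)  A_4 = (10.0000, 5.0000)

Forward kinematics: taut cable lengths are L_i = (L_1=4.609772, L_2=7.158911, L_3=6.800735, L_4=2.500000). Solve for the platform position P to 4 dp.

(8.0000, 3.5000)

circle eqns → linear via eq_j − eq_1; set q_j = A_j·A_j − L_j²
q_1 = 25.0000+0.0000−21.2500 = 3.7500
0.0000·x − 20.0000·y = q_1−q_2 = -70.0000
-10.0000·x − 20.0000·y = q_1−q_3 = -150.0000
-10.0000·x − 10.0000·y = q_1−q_4 = -115.0000
solve first two rows → x=8.0000, y=3.5000
check cable 4: ‖A_4−P‖² = 6.2500 ≈ L_4² = 6.2500 ✓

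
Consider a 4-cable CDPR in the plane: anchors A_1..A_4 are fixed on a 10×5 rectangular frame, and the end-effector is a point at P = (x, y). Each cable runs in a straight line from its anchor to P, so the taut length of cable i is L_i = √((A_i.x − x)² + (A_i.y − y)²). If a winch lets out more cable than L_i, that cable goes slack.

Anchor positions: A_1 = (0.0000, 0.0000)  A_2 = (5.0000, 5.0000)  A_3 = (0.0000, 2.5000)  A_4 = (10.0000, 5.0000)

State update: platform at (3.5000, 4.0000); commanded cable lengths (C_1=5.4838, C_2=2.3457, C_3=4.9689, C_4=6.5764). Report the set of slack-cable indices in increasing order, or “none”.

i=1: geometric 5.3151 vs commanded 5.4838 ⇒ slack
i=2: geometric 1.8028 vs commanded 2.3457 ⇒ slack
i=3: geometric 3.8079 vs commanded 4.9689 ⇒ slack
i=4: geometric 6.5765 vs commanded 6.5764 ⇒ taut

1, 2, 3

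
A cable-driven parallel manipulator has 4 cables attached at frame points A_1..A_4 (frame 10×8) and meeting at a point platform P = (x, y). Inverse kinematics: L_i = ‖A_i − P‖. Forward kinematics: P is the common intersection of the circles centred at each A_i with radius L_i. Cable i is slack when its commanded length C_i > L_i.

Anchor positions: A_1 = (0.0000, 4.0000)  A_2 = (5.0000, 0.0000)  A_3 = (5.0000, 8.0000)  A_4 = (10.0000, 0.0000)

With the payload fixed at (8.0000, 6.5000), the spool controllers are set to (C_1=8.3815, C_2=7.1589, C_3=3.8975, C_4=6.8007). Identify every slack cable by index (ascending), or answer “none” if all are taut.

3

cable 1: √((-8.0000)²+(-2.5000)²)=8.3815, C_1=8.3815: taut
cable 2: √((-3.0000)²+(-6.5000)²)=7.1589, C_2=7.1589: taut
cable 3: √((-3.0000)²+(1.5000)²)=3.3541, C_3=3.8975: slack
cable 4: √((2.0000)²+(-6.5000)²)=6.8007, C_4=6.8007: taut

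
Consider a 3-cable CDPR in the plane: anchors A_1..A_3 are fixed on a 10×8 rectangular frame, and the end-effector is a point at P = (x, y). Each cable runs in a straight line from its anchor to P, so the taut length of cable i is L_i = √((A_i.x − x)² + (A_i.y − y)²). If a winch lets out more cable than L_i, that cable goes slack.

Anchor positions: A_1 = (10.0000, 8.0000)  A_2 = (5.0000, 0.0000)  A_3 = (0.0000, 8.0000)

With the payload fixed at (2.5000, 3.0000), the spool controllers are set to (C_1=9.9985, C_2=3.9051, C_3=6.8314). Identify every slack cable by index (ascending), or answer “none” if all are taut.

cable 1: √((7.5000)²+(5.0000)²)=9.0139, C_1=9.9985: slack
cable 2: √((2.5000)²+(-3.0000)²)=3.9051, C_2=3.9051: taut
cable 3: √((-2.5000)²+(5.0000)²)=5.5902, C_3=6.8314: slack

1, 3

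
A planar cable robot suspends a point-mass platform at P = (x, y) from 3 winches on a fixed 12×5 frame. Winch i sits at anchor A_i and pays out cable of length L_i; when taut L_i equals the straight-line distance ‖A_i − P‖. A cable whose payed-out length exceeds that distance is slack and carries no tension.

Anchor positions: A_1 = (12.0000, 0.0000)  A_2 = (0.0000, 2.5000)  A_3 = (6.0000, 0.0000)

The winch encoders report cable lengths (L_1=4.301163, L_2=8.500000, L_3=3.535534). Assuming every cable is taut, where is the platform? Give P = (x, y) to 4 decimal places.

expand ‖A_i−P‖²=L_i² and subtract eq 1 (k_i ≔ ‖A_i‖²−L_i²)
k_1 = 144.0000+0.0000−18.5000 = 125.5000
eq1−eq2 → [24.0000  -5.0000]·P = 191.5000
eq1−eq3 → [12.0000  0.0000]·P = 102.0000
2×2 solve → P = (8.5000, 2.5000)

(8.5000, 2.5000)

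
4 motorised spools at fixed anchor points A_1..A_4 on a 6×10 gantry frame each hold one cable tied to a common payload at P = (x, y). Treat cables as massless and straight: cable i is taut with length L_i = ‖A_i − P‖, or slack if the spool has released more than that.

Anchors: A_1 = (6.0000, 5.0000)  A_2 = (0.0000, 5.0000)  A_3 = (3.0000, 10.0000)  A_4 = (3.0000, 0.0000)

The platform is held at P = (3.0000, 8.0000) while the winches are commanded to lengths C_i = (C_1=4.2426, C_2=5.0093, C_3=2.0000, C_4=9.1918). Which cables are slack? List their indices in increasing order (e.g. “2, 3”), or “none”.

i=1: geometric 4.2426 vs commanded 4.2426 ⇒ taut
i=2: geometric 4.2426 vs commanded 5.0093 ⇒ slack
i=3: geometric 2.0000 vs commanded 2.0000 ⇒ taut
i=4: geometric 8.0000 vs commanded 9.1918 ⇒ slack

2, 4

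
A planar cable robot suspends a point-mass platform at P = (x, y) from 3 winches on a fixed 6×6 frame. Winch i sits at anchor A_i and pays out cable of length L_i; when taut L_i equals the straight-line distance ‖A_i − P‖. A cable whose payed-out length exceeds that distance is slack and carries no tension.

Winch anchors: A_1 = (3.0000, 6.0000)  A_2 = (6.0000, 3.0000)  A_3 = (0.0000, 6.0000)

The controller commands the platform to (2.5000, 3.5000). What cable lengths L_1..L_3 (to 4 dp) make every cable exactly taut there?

cable 1: Δx=0.5000, Δy=2.5000; L_1 = √(Δx²+Δy²) = 2.5495
cable 2: Δx=3.5000, Δy=-0.5000; L_2 = √(Δx²+Δy²) = 3.5355
cable 3: Δx=-2.5000, Δy=2.5000; L_3 = √(Δx²+Δy²) = 3.5355

(2.5495, 3.5355, 3.5355)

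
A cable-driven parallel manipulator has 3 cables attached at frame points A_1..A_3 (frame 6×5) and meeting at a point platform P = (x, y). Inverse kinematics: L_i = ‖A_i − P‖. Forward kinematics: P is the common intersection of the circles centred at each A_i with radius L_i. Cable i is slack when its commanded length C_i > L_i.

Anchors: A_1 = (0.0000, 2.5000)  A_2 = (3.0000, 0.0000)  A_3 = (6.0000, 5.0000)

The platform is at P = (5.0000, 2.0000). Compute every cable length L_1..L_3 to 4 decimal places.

(5.0249, 2.8284, 3.1623)

L_1 = √((0.0000−5.0000)² + (2.5000−2.0000)²) = 5.0249
L_2 = √((3.0000−5.0000)² + (0.0000−2.0000)²) = 2.8284
L_3 = √((6.0000−5.0000)² + (5.0000−2.0000)²) = 3.1623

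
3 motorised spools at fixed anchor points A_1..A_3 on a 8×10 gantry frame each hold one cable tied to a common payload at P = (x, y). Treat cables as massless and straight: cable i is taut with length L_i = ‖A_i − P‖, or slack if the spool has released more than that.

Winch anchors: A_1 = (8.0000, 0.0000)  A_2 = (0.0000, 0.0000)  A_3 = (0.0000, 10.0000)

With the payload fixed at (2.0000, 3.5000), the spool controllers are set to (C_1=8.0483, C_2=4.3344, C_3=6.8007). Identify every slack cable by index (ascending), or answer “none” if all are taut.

cable 1: √((6.0000)²+(-3.5000)²)=6.9462, C_1=8.0483: slack
cable 2: √((-2.0000)²+(-3.5000)²)=4.0311, C_2=4.3344: slack
cable 3: √((-2.0000)²+(6.5000)²)=6.8007, C_3=6.8007: taut

1, 2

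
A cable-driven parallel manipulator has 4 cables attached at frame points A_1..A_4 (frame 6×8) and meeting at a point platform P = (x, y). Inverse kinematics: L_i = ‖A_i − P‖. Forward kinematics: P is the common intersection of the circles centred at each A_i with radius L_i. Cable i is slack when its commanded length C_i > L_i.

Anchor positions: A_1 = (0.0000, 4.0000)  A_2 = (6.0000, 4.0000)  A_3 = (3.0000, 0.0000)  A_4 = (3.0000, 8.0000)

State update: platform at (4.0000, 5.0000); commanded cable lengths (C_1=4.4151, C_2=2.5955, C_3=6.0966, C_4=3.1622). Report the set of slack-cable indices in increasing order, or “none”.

cable 1: L_1 = ‖A_1−P‖ = 4.1231;  C_1 = 4.4151 → slack
cable 2: L_2 = ‖A_2−P‖ = 2.2361;  C_2 = 2.5955 → slack
cable 3: L_3 = ‖A_3−P‖ = 5.0990;  C_3 = 6.0966 → slack
cable 4: L_4 = ‖A_4−P‖ = 3.1623;  C_4 = 3.1622 → taut

1, 2, 3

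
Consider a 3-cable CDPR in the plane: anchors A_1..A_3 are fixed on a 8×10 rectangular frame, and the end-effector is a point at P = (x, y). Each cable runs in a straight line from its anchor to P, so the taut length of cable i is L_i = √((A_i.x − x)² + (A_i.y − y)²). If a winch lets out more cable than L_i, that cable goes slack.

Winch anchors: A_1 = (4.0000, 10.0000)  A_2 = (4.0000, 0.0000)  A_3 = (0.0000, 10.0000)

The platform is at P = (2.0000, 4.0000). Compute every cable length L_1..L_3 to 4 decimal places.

(6.3246, 4.4721, 6.3246)

L_1: Δ = A_1−P = (2.0000, 6.0000) → ‖Δ‖ = √40.0000 = 6.3246
L_2: Δ = A_2−P = (2.0000, -4.0000) → ‖Δ‖ = √20.0000 = 4.4721
L_3: Δ = A_3−P = (-2.0000, 6.0000) → ‖Δ‖ = √40.0000 = 6.3246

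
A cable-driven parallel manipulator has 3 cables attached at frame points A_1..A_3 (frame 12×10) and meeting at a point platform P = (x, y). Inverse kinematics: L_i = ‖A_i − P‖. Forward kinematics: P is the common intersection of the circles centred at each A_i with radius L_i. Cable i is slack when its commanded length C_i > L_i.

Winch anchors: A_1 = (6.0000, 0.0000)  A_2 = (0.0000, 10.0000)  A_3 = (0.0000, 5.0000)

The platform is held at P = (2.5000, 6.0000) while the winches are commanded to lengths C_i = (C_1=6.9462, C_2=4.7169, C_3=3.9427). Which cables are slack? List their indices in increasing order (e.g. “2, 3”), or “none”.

3

cable 1: L_1 = ‖A_1−P‖ = 6.9462;  C_1 = 6.9462 → taut
cable 2: L_2 = ‖A_2−P‖ = 4.7170;  C_2 = 4.7169 → taut
cable 3: L_3 = ‖A_3−P‖ = 2.6926;  C_3 = 3.9427 → slack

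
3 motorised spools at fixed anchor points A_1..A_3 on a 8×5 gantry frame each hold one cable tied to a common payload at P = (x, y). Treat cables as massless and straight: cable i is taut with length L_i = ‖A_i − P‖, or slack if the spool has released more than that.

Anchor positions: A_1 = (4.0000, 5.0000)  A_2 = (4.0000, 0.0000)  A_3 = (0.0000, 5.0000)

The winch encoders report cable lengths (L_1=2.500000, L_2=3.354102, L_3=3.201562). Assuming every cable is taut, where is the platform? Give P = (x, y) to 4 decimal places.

(2.5000, 3.0000)

each cable: (A_i−P)·(A_i−P) = L_i²; let q_i = ‖A_i‖²−L_i²
q_1 = 16.0000+25.0000−6.2500 = 34.7500
row 1: 0.0000x + 10.0000y = 30.0000  (q_2=4.7500)
row 2: 8.0000x + 0.0000y = 20.0000  (q_3=14.7500)
Cramer on rows 1–2 → x = 2.5000, y = 3.0000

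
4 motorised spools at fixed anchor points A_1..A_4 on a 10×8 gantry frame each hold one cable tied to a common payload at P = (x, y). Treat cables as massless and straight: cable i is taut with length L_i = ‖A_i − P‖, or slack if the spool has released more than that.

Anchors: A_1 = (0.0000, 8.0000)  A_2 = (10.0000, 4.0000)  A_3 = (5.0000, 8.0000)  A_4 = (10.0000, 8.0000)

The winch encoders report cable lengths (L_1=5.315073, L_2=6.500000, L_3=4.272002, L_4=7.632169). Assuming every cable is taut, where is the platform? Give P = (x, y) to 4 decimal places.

(3.5000, 4.0000)

expand ‖A_i−P‖²=L_i² and subtract eq 1 (c_i ≔ ‖A_i‖²−L_i²)
c_1 = 0.0000+64.0000−28.2500 = 35.7500
eq1−eq2 → [-20.0000  8.0000]·P = -38.0000
eq1−eq3 → [-10.0000  0.0000]·P = -35.0000
eq1−eq4 → [-20.0000  0.0000]·P = -70.0000
2×2 solve → P = (3.5000, 4.0000)
check cable 4: ‖A_4−P‖² = 58.2500 ≈ L_4² = 58.2500 ✓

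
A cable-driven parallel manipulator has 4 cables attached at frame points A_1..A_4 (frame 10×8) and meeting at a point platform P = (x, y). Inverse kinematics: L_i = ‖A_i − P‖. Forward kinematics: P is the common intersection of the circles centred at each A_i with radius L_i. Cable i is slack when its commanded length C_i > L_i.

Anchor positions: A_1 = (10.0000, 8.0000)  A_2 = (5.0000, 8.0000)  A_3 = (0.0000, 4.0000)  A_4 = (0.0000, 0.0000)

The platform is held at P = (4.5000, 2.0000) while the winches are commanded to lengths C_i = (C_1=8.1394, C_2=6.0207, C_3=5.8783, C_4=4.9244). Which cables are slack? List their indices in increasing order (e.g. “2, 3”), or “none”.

3

i=1: geometric 8.1394 vs commanded 8.1394 ⇒ taut
i=2: geometric 6.0208 vs commanded 6.0207 ⇒ taut
i=3: geometric 4.9244 vs commanded 5.8783 ⇒ slack
i=4: geometric 4.9244 vs commanded 4.9244 ⇒ taut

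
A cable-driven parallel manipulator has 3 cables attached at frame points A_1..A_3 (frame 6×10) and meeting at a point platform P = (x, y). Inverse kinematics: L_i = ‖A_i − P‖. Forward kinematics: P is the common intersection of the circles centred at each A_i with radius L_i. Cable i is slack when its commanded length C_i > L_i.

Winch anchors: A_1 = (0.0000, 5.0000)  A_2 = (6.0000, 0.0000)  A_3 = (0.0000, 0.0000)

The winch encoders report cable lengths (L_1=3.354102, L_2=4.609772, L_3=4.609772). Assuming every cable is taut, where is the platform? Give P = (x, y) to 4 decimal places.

(3.0000, 3.5000)

circle eqns → linear via eq_j − eq_1; set q_j = A_j·A_j − L_j²
q_1 = 0.0000+25.0000−11.2500 = 13.7500
-12.0000·x + 10.0000·y = q_1−q_2 = -1.0000
0.0000·x + 10.0000·y = q_1−q_3 = 35.0000
solve first two rows → x=3.0000, y=3.5000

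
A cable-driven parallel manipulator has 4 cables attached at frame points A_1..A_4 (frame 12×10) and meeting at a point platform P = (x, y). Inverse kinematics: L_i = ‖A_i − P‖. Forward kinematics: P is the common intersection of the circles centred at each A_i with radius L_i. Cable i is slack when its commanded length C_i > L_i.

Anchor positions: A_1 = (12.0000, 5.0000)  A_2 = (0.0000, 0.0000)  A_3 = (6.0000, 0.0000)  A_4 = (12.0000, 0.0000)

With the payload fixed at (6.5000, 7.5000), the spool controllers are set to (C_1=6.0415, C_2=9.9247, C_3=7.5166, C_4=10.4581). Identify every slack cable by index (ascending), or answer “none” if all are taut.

4

cable 1: √((5.5000)²+(-2.5000)²)=6.0415, C_1=6.0415: taut
cable 2: √((-6.5000)²+(-7.5000)²)=9.9247, C_2=9.9247: taut
cable 3: √((-0.5000)²+(-7.5000)²)=7.5166, C_3=7.5166: taut
cable 4: √((5.5000)²+(-7.5000)²)=9.3005, C_4=10.4581: slack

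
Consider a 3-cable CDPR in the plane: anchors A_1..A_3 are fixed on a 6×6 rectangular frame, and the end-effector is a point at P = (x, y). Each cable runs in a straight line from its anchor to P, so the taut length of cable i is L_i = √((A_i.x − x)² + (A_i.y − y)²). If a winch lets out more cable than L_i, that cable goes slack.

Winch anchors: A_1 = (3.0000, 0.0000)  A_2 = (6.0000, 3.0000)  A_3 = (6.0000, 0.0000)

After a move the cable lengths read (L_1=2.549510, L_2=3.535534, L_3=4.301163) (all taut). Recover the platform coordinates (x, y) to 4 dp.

(2.5000, 2.5000)

expand ‖A_i−P‖²=L_i² and subtract eq 1 (k_i ≔ ‖A_i‖²−L_i²)
k_1 = 9.0000+0.0000−6.5000 = 2.5000
eq1−eq2 → [-6.0000  -6.0000]·P = -30.0000
eq1−eq3 → [-6.0000  0.0000]·P = -15.0000
2×2 solve → P = (2.5000, 2.5000)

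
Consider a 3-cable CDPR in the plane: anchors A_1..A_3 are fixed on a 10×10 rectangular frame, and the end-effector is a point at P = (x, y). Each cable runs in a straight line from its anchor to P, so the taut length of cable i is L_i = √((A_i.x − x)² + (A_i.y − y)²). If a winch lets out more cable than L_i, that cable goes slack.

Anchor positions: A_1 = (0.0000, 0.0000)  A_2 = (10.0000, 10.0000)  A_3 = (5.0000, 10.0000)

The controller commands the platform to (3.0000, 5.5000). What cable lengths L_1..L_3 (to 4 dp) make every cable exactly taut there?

(6.2650, 8.3217, 4.9244)

L_1 = √((0.0000−3.0000)² + (0.0000−5.5000)²) = 6.2650
L_2 = √((10.0000−3.0000)² + (10.0000−5.5000)²) = 8.3217
L_3 = √((5.0000−3.0000)² + (10.0000−5.5000)²) = 4.9244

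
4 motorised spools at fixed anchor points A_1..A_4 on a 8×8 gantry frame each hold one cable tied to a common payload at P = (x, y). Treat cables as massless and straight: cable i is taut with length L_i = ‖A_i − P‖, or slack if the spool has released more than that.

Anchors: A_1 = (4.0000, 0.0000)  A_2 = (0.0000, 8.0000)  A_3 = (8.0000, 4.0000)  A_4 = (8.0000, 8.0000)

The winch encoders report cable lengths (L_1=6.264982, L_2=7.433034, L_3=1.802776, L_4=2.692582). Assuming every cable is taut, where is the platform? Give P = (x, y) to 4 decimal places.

(7.0000, 5.5000)

each cable: (A_i−P)·(A_i−P) = L_i²; let q_i = ‖A_i‖²−L_i²
q_1 = 16.0000+0.0000−39.2500 = -23.2500
row 1: 8.0000x − 16.0000y = -32.0000  (q_2=8.7500)
row 2: -8.0000x − 8.0000y = -100.0000  (q_3=76.7500)
row 3: -8.0000x − 16.0000y = -144.0000  (q_4=120.7500)
Cramer on rows 1–2 → x = 7.0000, y = 5.5000
check cable 4: ‖A_4−P‖² = 7.2500 ≈ L_4² = 7.2500 ✓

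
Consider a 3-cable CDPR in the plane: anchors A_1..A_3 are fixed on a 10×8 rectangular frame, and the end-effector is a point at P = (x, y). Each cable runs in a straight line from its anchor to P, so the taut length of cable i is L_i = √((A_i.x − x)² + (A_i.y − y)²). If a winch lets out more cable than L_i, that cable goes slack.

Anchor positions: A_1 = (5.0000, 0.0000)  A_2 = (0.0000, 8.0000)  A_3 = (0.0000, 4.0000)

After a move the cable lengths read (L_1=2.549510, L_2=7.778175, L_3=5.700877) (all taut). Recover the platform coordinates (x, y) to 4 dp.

(5.5000, 2.5000)

expand ‖A_i−P‖²=L_i² and subtract eq 1 (q_i ≔ ‖A_i‖²−L_i²)
q_1 = 25.0000+0.0000−6.5000 = 18.5000
eq1−eq2 → [10.0000  -16.0000]·P = 15.0000
eq1−eq3 → [10.0000  -8.0000]·P = 35.0000
2×2 solve → P = (5.5000, 2.5000)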